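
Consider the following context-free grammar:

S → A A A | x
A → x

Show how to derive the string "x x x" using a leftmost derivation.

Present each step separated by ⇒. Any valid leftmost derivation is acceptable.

S ⇒ A A A ⇒ x A A ⇒ x x A ⇒ x x x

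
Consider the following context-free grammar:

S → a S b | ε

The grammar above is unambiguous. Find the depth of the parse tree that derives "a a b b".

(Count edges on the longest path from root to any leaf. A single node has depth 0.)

3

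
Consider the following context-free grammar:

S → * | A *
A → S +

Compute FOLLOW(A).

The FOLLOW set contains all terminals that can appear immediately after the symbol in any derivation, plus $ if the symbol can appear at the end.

We compute FOLLOW(A) using the standard algorithm.
FOLLOW(S) starts with {$}.
FIRST(A) = {*}
FIRST(S) = {*}
FOLLOW(A) = {*}
FOLLOW(S) = {$, +}
Therefore, FOLLOW(A) = {*}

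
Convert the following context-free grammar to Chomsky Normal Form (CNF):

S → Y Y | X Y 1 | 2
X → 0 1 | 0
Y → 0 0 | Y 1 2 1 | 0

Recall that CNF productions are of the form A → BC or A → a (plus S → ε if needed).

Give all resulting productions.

T1 → 1; S → 2; T0 → 0; X → 0; T2 → 2; Y → 0; S → Y Y; S → X X0; X0 → Y T1; X → T0 T1; Y → T0 T0; Y → Y X1; X1 → T1 X2; X2 → T2 T1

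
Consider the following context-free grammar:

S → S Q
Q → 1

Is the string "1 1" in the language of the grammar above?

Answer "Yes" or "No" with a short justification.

No - no valid derivation exists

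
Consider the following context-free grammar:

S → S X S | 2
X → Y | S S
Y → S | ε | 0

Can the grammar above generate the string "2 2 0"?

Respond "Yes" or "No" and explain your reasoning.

No - no valid derivation exists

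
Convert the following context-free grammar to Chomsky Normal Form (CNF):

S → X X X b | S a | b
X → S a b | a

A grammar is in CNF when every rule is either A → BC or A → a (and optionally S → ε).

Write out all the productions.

TB → b; TA → a; S → b; X → a; S → X X0; X0 → X X1; X1 → X TB; S → S TA; X → S X2; X2 → TA TB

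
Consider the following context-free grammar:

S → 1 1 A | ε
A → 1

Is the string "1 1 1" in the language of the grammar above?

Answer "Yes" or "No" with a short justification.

Yes - a valid derivation exists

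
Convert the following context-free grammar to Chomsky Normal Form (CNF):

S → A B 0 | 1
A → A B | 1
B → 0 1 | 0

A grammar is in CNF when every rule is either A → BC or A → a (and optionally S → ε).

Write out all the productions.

T0 → 0; S → 1; A → 1; T1 → 1; B → 0; S → A X0; X0 → B T0; A → A B; B → T0 T1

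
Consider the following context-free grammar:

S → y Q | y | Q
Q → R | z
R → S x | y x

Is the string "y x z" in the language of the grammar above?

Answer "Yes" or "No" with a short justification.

No - no valid derivation exists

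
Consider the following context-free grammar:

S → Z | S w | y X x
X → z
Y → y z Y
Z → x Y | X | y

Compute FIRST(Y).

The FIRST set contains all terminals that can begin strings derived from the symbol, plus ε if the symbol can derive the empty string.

We compute FIRST(Y) using the standard algorithm.
FIRST(S) = {x, y, z}
FIRST(X) = {z}
FIRST(Y) = {y}
FIRST(Z) = {x, y, z}
Therefore, FIRST(Y) = {y}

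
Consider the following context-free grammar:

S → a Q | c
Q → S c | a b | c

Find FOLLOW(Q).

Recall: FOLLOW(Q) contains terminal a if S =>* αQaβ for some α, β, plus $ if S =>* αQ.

We compute FOLLOW(Q) using the standard algorithm.
FOLLOW(S) starts with {$}.
FIRST(Q) = {a, c}
FIRST(S) = {a, c}
FOLLOW(Q) = {$, c}
FOLLOW(S) = {$, c}
Therefore, FOLLOW(Q) = {$, c}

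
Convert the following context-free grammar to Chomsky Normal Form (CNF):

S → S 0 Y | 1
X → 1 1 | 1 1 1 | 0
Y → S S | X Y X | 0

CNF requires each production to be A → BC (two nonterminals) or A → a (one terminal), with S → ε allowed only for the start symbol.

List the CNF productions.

T0 → 0; S → 1; T1 → 1; X → 0; Y → 0; S → S X0; X0 → T0 Y; X → T1 T1; X → T1 X1; X1 → T1 T1; Y → S S; Y → X X2; X2 → Y X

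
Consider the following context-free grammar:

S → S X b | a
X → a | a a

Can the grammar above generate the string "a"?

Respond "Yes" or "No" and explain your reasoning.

Yes - a valid derivation exists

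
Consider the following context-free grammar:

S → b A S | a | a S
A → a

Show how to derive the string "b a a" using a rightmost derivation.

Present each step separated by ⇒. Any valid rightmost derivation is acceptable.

S ⇒ b A S ⇒ b A a ⇒ b a a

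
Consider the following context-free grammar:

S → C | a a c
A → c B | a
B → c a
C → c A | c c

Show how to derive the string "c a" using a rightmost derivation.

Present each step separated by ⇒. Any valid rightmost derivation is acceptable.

S ⇒ C ⇒ c A ⇒ c a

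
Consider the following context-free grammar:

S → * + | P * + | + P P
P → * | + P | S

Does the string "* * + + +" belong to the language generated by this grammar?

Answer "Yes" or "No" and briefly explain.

No - no valid derivation exists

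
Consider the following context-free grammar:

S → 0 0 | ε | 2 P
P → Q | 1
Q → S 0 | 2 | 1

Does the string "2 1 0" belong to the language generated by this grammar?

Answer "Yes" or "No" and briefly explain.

No - no valid derivation exists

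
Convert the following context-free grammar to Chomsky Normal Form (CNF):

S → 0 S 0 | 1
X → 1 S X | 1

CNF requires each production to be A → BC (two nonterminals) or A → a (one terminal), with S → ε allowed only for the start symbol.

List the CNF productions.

T0 → 0; S → 1; T1 → 1; X → 1; S → T0 X0; X0 → S T0; X → T1 X1; X1 → S X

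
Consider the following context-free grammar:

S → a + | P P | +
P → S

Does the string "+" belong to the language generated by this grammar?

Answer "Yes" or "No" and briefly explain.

Yes - a valid derivation exists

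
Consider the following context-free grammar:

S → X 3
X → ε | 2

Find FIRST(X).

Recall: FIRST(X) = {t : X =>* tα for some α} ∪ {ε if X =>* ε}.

We compute FIRST(X) using the standard algorithm.
FIRST(S) = {2, 3}
FIRST(X) = {2, ε}
Therefore, FIRST(X) = {2, ε}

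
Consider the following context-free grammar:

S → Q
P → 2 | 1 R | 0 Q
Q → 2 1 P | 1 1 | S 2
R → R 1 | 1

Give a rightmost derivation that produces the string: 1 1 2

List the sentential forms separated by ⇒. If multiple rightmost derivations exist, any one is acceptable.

S ⇒ Q ⇒ S 2 ⇒ Q 2 ⇒ 1 1 2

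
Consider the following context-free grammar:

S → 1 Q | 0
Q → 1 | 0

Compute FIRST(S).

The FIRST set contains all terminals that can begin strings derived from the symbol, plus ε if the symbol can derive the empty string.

We compute FIRST(S) using the standard algorithm.
FIRST(Q) = {0, 1}
FIRST(S) = {0, 1}
Therefore, FIRST(S) = {0, 1}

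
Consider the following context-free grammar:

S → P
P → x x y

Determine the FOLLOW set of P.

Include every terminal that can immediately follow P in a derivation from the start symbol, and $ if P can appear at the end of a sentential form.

We compute FOLLOW(P) using the standard algorithm.
FOLLOW(S) starts with {$}.
FIRST(P) = {x}
FIRST(S) = {x}
FOLLOW(P) = {$}
FOLLOW(S) = {$}
Therefore, FOLLOW(P) = {$}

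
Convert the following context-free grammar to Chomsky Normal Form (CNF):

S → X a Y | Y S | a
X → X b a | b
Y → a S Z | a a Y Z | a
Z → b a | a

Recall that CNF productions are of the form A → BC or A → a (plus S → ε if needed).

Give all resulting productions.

TA → a; S → a; TB → b; X → b; Y → a; Z → a; S → X X0; X0 → TA Y; S → Y S; X → X X1; X1 → TB TA; Y → TA X2; X2 → S Z; Y → TA X3; X3 → TA X4; X4 → Y Z; Z → TB TA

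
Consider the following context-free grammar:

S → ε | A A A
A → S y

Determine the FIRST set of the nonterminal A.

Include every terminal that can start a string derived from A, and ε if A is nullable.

We compute FIRST(A) using the standard algorithm.
FIRST(A) = {y}
FIRST(S) = {y, ε}
Therefore, FIRST(A) = {y}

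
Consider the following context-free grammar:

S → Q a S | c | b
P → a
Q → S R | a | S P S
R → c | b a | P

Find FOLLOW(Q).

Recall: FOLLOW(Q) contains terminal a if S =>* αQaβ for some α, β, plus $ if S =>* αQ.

We compute FOLLOW(Q) using the standard algorithm.
FOLLOW(S) starts with {$}.
FIRST(P) = {a}
FIRST(Q) = {a, b, c}
FIRST(R) = {a, b, c}
FIRST(S) = {a, b, c}
FOLLOW(P) = {a, b, c}
FOLLOW(Q) = {a}
FOLLOW(R) = {a}
FOLLOW(S) = {$, a, b, c}
Therefore, FOLLOW(Q) = {a}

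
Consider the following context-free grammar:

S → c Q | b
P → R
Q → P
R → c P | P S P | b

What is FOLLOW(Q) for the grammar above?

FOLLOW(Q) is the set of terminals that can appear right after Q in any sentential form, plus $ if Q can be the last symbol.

We compute FOLLOW(Q) using the standard algorithm.
FOLLOW(S) starts with {$}.
FIRST(P) = {b, c}
FIRST(Q) = {b, c}
FIRST(R) = {b, c}
FIRST(S) = {b, c}
FOLLOW(P) = {$, b, c}
FOLLOW(Q) = {$, b, c}
FOLLOW(R) = {$, b, c}
FOLLOW(S) = {$, b, c}
Therefore, FOLLOW(Q) = {$, b, c}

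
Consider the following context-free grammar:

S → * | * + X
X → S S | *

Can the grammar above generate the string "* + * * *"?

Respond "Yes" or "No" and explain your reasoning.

No - no valid derivation exists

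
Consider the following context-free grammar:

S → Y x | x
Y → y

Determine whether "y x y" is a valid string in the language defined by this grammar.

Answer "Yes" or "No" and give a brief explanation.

No - no valid derivation exists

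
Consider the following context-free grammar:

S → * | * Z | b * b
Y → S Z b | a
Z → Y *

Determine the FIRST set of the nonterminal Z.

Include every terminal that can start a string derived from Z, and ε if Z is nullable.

We compute FIRST(Z) using the standard algorithm.
FIRST(S) = {*, b}
FIRST(Y) = {*, a, b}
FIRST(Z) = {*, a, b}
Therefore, FIRST(Z) = {*, a, b}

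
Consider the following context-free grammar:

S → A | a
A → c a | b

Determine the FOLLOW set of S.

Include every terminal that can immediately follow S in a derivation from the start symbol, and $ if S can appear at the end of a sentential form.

We compute FOLLOW(S) using the standard algorithm.
FOLLOW(S) starts with {$}.
FIRST(A) = {b, c}
FIRST(S) = {a, b, c}
FOLLOW(A) = {$}
FOLLOW(S) = {$}
Therefore, FOLLOW(S) = {$}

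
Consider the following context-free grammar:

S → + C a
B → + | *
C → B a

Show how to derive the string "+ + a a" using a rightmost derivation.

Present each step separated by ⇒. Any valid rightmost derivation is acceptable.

S ⇒ + C a ⇒ + B a a ⇒ + + a a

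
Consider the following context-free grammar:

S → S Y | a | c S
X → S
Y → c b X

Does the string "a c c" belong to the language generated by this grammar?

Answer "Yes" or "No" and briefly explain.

No - no valid derivation exists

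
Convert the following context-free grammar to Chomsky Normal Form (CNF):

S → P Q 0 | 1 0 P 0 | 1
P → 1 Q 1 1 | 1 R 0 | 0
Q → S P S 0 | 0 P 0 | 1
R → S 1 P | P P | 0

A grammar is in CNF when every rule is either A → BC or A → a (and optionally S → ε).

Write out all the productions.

T0 → 0; T1 → 1; S → 1; P → 0; Q → 1; R → 0; S → P X0; X0 → Q T0; S → T1 X1; X1 → T0 X2; X2 → P T0; P → T1 X3; X3 → Q X4; X4 → T1 T1; P → T1 X5; X5 → R T0; Q → S X6; X6 → P X7; X7 → S T0; Q → T0 X8; X8 → P T0; R → S X9; X9 → T1 P; R → P P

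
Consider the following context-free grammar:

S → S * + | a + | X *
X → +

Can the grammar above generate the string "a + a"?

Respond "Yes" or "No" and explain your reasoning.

No - no valid derivation exists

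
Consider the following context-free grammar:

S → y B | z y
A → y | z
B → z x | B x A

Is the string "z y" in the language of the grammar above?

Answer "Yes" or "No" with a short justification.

Yes - a valid derivation exists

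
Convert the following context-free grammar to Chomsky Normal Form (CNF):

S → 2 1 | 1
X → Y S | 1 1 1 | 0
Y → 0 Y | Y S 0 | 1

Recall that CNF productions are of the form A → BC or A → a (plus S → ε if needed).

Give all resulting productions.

T2 → 2; T1 → 1; S → 1; X → 0; T0 → 0; Y → 1; S → T2 T1; X → Y S; X → T1 X0; X0 → T1 T1; Y → T0 Y; Y → Y X1; X1 → S T0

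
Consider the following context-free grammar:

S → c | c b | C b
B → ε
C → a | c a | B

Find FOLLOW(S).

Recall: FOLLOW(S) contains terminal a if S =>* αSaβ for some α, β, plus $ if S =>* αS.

We compute FOLLOW(S) using the standard algorithm.
FOLLOW(S) starts with {$}.
FIRST(B) = {ε}
FIRST(C) = {a, c, ε}
FIRST(S) = {a, b, c}
FOLLOW(B) = {b}
FOLLOW(C) = {b}
FOLLOW(S) = {$}
Therefore, FOLLOW(S) = {$}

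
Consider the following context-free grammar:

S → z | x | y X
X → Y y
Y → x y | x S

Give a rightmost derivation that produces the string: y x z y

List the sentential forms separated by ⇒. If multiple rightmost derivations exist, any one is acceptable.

S ⇒ y X ⇒ y Y y ⇒ y x S y ⇒ y x z y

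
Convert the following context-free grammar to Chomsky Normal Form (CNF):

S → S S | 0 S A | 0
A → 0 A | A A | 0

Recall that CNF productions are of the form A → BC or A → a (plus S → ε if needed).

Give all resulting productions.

T0 → 0; S → 0; A → 0; S → S S; S → T0 X0; X0 → S A; A → T0 A; A → A A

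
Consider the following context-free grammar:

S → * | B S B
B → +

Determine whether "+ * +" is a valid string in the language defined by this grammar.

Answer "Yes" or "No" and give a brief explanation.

Yes - a valid derivation exists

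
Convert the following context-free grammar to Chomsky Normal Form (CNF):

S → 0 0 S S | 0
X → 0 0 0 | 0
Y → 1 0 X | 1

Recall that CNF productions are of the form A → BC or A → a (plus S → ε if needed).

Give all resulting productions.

T0 → 0; S → 0; X → 0; T1 → 1; Y → 1; S → T0 X0; X0 → T0 X1; X1 → S S; X → T0 X2; X2 → T0 T0; Y → T1 X3; X3 → T0 X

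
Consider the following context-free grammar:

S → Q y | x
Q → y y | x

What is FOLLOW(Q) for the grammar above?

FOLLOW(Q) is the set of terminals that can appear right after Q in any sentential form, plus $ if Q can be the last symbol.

We compute FOLLOW(Q) using the standard algorithm.
FOLLOW(S) starts with {$}.
FIRST(Q) = {x, y}
FIRST(S) = {x, y}
FOLLOW(Q) = {y}
FOLLOW(S) = {$}
Therefore, FOLLOW(Q) = {y}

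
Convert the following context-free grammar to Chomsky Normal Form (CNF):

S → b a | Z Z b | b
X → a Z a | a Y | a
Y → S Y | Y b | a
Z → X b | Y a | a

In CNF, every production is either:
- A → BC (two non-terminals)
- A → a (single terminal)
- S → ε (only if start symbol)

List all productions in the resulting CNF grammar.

TB → b; TA → a; S → b; X → a; Y → a; Z → a; S → TB TA; S → Z X0; X0 → Z TB; X → TA X1; X1 → Z TA; X → TA Y; Y → S Y; Y → Y TB; Z → X TB; Z → Y TA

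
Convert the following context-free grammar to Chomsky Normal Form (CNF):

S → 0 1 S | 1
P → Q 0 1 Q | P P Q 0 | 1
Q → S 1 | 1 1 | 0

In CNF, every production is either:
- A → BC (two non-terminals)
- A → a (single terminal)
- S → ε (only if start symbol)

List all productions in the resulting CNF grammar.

T0 → 0; T1 → 1; S → 1; P → 1; Q → 0; S → T0 X0; X0 → T1 S; P → Q X1; X1 → T0 X2; X2 → T1 Q; P → P X3; X3 → P X4; X4 → Q T0; Q → S T1; Q → T1 T1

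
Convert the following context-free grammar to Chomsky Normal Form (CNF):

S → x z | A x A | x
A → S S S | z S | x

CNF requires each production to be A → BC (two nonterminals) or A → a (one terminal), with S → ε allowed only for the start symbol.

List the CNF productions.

TX → x; TZ → z; S → x; A → x; S → TX TZ; S → A X0; X0 → TX A; A → S X1; X1 → S S; A → TZ S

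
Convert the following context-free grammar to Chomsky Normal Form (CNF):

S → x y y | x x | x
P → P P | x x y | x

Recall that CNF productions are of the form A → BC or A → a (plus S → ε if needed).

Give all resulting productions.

TX → x; TY → y; S → x; P → x; S → TX X0; X0 → TY TY; S → TX TX; P → P P; P → TX X1; X1 → TX TY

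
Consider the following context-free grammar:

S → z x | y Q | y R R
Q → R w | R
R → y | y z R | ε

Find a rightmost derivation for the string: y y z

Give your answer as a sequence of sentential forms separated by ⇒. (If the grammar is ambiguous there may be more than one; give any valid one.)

S ⇒ y Q ⇒ y R ⇒ y y z R ⇒ y y z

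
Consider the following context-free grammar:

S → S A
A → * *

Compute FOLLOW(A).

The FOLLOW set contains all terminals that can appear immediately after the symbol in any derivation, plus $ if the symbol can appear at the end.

We compute FOLLOW(A) using the standard algorithm.
FOLLOW(S) starts with {$}.
FIRST(A) = {*}
FIRST(S) = {}
FOLLOW(A) = {$, *}
FOLLOW(S) = {$, *}
Therefore, FOLLOW(A) = {$, *}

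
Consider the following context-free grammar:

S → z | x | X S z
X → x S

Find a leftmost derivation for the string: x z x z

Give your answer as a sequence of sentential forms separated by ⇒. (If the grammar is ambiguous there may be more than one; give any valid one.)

S ⇒ X S z ⇒ x S S z ⇒ x z S z ⇒ x z x z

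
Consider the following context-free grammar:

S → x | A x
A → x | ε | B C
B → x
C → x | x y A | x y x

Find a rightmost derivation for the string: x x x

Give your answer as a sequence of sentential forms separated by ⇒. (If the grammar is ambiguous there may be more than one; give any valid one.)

S ⇒ A x ⇒ B C x ⇒ B x x ⇒ x x x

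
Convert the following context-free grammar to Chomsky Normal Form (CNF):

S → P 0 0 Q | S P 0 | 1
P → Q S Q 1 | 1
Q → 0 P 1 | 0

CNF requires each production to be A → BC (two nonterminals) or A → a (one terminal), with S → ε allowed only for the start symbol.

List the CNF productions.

T0 → 0; S → 1; T1 → 1; P → 1; Q → 0; S → P X0; X0 → T0 X1; X1 → T0 Q; S → S X2; X2 → P T0; P → Q X3; X3 → S X4; X4 → Q T1; Q → T0 X5; X5 → P T1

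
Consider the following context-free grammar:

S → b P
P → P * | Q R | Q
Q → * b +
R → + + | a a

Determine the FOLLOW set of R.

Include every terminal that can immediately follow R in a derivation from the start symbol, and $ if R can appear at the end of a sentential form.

We compute FOLLOW(R) using the standard algorithm.
FOLLOW(S) starts with {$}.
FIRST(P) = {*}
FIRST(Q) = {*}
FIRST(R) = {+, a}
FIRST(S) = {b}
FOLLOW(P) = {$, *}
FOLLOW(Q) = {$, *, +, a}
FOLLOW(R) = {$, *}
FOLLOW(S) = {$}
Therefore, FOLLOW(R) = {$, *}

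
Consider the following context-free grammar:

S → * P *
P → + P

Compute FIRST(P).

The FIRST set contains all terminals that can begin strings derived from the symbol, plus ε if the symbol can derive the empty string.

We compute FIRST(P) using the standard algorithm.
FIRST(P) = {+}
FIRST(S) = {*}
Therefore, FIRST(P) = {+}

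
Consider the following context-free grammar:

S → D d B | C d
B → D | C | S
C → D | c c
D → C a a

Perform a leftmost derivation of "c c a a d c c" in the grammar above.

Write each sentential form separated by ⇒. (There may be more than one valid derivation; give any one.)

S ⇒ D d B ⇒ C a a d B ⇒ c c a a d B ⇒ c c a a d C ⇒ c c a a d c c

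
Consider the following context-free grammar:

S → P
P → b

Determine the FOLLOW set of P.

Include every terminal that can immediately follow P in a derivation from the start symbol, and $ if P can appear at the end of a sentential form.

We compute FOLLOW(P) using the standard algorithm.
FOLLOW(S) starts with {$}.
FIRST(P) = {b}
FIRST(S) = {b}
FOLLOW(P) = {$}
FOLLOW(S) = {$}
Therefore, FOLLOW(P) = {$}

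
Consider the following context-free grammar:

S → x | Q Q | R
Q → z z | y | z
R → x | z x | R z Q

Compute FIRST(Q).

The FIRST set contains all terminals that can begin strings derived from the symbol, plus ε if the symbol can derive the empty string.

We compute FIRST(Q) using the standard algorithm.
FIRST(Q) = {y, z}
FIRST(R) = {x, z}
FIRST(S) = {x, y, z}
Therefore, FIRST(Q) = {y, z}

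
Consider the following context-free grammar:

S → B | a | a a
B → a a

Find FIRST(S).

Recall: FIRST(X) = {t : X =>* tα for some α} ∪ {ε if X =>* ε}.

We compute FIRST(S) using the standard algorithm.
FIRST(B) = {a}
FIRST(S) = {a}
Therefore, FIRST(S) = {a}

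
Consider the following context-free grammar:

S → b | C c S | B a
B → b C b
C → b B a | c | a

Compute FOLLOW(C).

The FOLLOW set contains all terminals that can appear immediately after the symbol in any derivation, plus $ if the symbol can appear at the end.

We compute FOLLOW(C) using the standard algorithm.
FOLLOW(S) starts with {$}.
FIRST(B) = {b}
FIRST(C) = {a, b, c}
FIRST(S) = {a, b, c}
FOLLOW(B) = {a}
FOLLOW(C) = {b, c}
FOLLOW(S) = {$}
Therefore, FOLLOW(C) = {b, c}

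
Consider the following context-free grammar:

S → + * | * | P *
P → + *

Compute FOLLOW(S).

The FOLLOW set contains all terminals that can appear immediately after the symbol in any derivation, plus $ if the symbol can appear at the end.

We compute FOLLOW(S) using the standard algorithm.
FOLLOW(S) starts with {$}.
FIRST(P) = {+}
FIRST(S) = {*, +}
FOLLOW(P) = {*}
FOLLOW(S) = {$}
Therefore, FOLLOW(S) = {$}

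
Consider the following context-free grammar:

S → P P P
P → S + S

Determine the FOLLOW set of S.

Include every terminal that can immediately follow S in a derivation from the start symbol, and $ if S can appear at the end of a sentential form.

We compute FOLLOW(S) using the standard algorithm.
FOLLOW(S) starts with {$}.
FIRST(P) = {}
FIRST(S) = {}
FOLLOW(P) = {$, +}
FOLLOW(S) = {$, +}
Therefore, FOLLOW(S) = {$, +}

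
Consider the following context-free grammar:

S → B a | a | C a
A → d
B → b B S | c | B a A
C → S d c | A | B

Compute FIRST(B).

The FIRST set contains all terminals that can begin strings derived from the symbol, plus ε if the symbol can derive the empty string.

We compute FIRST(B) using the standard algorithm.
FIRST(A) = {d}
FIRST(B) = {b, c}
FIRST(C) = {a, b, c, d}
FIRST(S) = {a, b, c, d}
Therefore, FIRST(B) = {b, c}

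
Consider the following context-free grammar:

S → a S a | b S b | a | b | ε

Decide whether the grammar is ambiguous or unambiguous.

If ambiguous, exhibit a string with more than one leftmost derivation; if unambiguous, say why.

Unambiguous - every string in the language has a unique leftmost derivation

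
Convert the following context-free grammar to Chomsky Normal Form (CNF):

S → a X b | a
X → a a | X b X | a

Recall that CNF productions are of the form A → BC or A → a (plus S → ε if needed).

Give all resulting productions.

TA → a; TB → b; S → a; X → a; S → TA X0; X0 → X TB; X → TA TA; X → X X1; X1 → TB X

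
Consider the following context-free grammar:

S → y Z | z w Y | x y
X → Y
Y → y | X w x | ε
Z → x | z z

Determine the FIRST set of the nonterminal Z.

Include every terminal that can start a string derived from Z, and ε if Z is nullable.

We compute FIRST(Z) using the standard algorithm.
FIRST(S) = {x, y, z}
FIRST(X) = {w, y, ε}
FIRST(Y) = {w, y, ε}
FIRST(Z) = {x, z}
Therefore, FIRST(Z) = {x, z}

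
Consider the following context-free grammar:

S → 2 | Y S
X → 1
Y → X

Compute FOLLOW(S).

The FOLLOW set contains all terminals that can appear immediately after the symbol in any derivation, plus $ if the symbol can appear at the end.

We compute FOLLOW(S) using the standard algorithm.
FOLLOW(S) starts with {$}.
FIRST(S) = {1, 2}
FIRST(X) = {1}
FIRST(Y) = {1}
FOLLOW(S) = {$}
FOLLOW(X) = {1, 2}
FOLLOW(Y) = {1, 2}
Therefore, FOLLOW(S) = {$}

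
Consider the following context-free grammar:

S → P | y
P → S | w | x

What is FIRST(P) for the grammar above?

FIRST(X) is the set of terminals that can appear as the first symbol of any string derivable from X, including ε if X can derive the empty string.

We compute FIRST(P) using the standard algorithm.
FIRST(P) = {w, x, y}
FIRST(S) = {w, x, y}
Therefore, FIRST(P) = {w, x, y}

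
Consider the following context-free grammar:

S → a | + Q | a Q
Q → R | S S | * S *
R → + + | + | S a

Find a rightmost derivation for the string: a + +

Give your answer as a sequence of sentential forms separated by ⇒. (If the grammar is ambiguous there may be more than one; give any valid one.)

S ⇒ a Q ⇒ a R ⇒ a + +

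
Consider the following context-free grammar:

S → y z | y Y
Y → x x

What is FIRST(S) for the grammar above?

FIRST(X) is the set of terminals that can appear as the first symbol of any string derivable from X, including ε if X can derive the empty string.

We compute FIRST(S) using the standard algorithm.
FIRST(S) = {y}
FIRST(Y) = {x}
Therefore, FIRST(S) = {y}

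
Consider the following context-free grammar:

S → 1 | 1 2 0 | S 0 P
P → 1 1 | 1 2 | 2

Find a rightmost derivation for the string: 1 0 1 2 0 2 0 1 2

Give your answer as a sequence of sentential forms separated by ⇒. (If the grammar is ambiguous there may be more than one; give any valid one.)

S ⇒ S 0 P ⇒ S 0 1 2 ⇒ S 0 P 0 1 2 ⇒ S 0 2 0 1 2 ⇒ S 0 P 0 2 0 1 2 ⇒ S 0 1 2 0 2 0 1 2 ⇒ 1 0 1 2 0 2 0 1 2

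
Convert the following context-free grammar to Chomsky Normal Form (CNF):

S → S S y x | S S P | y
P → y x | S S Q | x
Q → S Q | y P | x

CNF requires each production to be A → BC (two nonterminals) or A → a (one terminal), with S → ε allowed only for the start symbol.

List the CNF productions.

TY → y; TX → x; S → y; P → x; Q → x; S → S X0; X0 → S X1; X1 → TY TX; S → S X2; X2 → S P; P → TY TX; P → S X3; X3 → S Q; Q → S Q; Q → TY P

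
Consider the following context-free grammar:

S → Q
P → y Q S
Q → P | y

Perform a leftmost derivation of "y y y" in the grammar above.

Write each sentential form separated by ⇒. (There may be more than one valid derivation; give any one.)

S ⇒ Q ⇒ P ⇒ y Q S ⇒ y y S ⇒ y y Q ⇒ y y y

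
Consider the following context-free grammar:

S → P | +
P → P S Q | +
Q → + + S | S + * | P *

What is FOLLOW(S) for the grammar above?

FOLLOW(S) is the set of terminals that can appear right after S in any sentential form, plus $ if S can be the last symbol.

We compute FOLLOW(S) using the standard algorithm.
FOLLOW(S) starts with {$}.
FIRST(P) = {+}
FIRST(Q) = {+}
FIRST(S) = {+}
FOLLOW(P) = {$, *, +}
FOLLOW(Q) = {$, *, +}
FOLLOW(S) = {$, *, +}
Therefore, FOLLOW(S) = {$, *, +}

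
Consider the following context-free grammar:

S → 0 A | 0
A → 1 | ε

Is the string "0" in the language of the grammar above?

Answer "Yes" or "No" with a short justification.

Yes - a valid derivation exists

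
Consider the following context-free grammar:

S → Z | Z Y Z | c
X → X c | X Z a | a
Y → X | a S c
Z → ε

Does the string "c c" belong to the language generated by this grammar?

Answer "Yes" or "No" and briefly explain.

No - no valid derivation exists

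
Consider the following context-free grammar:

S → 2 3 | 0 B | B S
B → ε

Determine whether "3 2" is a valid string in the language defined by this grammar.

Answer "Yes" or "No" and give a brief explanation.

No - no valid derivation exists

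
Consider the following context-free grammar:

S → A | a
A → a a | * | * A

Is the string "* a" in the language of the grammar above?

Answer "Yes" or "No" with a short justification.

No - no valid derivation exists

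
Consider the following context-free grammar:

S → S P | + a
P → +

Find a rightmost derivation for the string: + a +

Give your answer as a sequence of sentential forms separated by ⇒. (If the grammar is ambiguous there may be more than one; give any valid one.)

S ⇒ S P ⇒ S + ⇒ + a +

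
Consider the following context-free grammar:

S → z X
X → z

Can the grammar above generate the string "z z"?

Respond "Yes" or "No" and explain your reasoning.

Yes - a valid derivation exists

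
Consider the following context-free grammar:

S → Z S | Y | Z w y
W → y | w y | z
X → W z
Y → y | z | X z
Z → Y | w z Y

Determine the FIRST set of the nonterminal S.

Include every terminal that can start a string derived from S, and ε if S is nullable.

We compute FIRST(S) using the standard algorithm.
FIRST(S) = {w, y, z}
FIRST(W) = {w, y, z}
FIRST(X) = {w, y, z}
FIRST(Y) = {w, y, z}
FIRST(Z) = {w, y, z}
Therefore, FIRST(S) = {w, y, z}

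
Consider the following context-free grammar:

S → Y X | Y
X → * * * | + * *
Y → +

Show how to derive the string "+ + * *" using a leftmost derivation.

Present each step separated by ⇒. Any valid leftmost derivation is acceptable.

S ⇒ Y X ⇒ + X ⇒ + + * *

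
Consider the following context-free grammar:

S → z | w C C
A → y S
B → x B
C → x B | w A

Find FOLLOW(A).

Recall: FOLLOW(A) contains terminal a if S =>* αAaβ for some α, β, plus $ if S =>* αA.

We compute FOLLOW(A) using the standard algorithm.
FOLLOW(S) starts with {$}.
FIRST(A) = {y}
FIRST(B) = {x}
FIRST(C) = {w, x}
FIRST(S) = {w, z}
FOLLOW(A) = {$, w, x}
FOLLOW(B) = {$, w, x}
FOLLOW(C) = {$, w, x}
FOLLOW(S) = {$, w, x}
Therefore, FOLLOW(A) = {$, w, x}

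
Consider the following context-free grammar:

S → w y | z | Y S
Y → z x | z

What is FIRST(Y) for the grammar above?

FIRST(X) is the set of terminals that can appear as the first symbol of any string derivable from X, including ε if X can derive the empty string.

We compute FIRST(Y) using the standard algorithm.
FIRST(S) = {w, z}
FIRST(Y) = {z}
Therefore, FIRST(Y) = {z}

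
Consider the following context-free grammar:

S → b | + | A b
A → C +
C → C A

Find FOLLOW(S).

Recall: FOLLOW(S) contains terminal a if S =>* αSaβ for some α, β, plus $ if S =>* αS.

We compute FOLLOW(S) using the standard algorithm.
FOLLOW(S) starts with {$}.
FIRST(A) = {}
FIRST(C) = {}
FIRST(S) = {+, b}
FOLLOW(A) = {+, b}
FOLLOW(C) = {+}
FOLLOW(S) = {$}
Therefore, FOLLOW(S) = {$}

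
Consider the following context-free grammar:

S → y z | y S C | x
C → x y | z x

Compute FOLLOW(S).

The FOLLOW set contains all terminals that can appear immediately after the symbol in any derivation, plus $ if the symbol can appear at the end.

We compute FOLLOW(S) using the standard algorithm.
FOLLOW(S) starts with {$}.
FIRST(C) = {x, z}
FIRST(S) = {x, y}
FOLLOW(C) = {$, x, z}
FOLLOW(S) = {$, x, z}
Therefore, FOLLOW(S) = {$, x, z}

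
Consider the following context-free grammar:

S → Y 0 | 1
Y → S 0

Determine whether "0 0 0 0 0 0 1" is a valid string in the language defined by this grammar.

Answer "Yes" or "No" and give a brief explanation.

No - no valid derivation exists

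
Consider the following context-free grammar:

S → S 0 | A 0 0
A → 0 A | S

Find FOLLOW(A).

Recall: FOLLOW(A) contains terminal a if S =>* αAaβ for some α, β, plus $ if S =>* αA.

We compute FOLLOW(A) using the standard algorithm.
FOLLOW(S) starts with {$}.
FIRST(A) = {0}
FIRST(S) = {0}
FOLLOW(A) = {0}
FOLLOW(S) = {$, 0}
Therefore, FOLLOW(A) = {0}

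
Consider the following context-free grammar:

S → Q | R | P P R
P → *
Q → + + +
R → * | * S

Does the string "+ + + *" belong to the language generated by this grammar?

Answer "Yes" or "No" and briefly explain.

No - no valid derivation exists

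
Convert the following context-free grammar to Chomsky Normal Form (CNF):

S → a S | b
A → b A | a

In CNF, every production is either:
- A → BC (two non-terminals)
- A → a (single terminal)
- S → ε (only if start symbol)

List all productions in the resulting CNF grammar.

TA → a; S → b; TB → b; A → a; S → TA S; A → TB A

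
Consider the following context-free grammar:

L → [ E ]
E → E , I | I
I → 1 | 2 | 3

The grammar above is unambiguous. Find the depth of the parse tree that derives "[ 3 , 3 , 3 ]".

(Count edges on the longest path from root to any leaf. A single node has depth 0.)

5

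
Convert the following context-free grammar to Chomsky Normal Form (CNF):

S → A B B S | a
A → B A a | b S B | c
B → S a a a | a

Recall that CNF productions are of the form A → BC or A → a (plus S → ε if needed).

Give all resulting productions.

S → a; TA → a; TB → b; A → c; B → a; S → A X0; X0 → B X1; X1 → B S; A → B X2; X2 → A TA; A → TB X3; X3 → S B; B → S X4; X4 → TA X5; X5 → TA TA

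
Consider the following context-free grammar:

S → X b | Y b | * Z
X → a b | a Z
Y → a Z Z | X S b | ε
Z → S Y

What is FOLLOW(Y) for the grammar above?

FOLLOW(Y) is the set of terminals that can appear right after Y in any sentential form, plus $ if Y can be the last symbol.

We compute FOLLOW(Y) using the standard algorithm.
FOLLOW(S) starts with {$}.
FIRST(S) = {*, a, b}
FIRST(X) = {a}
FIRST(Y) = {a, ε}
FIRST(Z) = {*, a, b}
FOLLOW(S) = {$, *, a, b}
FOLLOW(X) = {*, a, b}
FOLLOW(Y) = {$, *, a, b}
FOLLOW(Z) = {$, *, a, b}
Therefore, FOLLOW(Y) = {$, *, a, b}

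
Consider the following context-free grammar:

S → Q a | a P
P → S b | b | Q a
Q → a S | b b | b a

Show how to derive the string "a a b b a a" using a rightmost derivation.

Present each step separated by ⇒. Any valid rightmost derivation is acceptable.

S ⇒ Q a ⇒ a S a ⇒ a a P a ⇒ a a Q a a ⇒ a a b b a a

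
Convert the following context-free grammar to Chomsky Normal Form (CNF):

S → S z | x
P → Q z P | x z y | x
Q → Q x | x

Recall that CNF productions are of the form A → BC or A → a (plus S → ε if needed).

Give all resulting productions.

TZ → z; S → x; TX → x; TY → y; P → x; Q → x; S → S TZ; P → Q X0; X0 → TZ P; P → TX X1; X1 → TZ TY; Q → Q TX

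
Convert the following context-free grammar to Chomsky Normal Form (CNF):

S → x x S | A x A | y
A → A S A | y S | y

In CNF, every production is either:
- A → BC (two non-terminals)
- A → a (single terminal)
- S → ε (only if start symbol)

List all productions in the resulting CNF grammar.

TX → x; S → y; TY → y; A → y; S → TX X0; X0 → TX S; S → A X1; X1 → TX A; A → A X2; X2 → S A; A → TY S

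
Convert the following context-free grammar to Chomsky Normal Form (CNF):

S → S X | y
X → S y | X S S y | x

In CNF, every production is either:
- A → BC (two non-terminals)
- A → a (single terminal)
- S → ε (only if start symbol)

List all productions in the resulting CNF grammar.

S → y; TY → y; X → x; S → S X; X → S TY; X → X X0; X0 → S X1; X1 → S TY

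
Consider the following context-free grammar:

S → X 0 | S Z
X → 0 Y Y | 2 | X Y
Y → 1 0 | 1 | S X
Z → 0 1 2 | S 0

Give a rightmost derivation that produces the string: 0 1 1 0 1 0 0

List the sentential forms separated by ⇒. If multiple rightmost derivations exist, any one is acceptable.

S ⇒ X 0 ⇒ X Y 0 ⇒ X 1 0 0 ⇒ 0 Y Y 1 0 0 ⇒ 0 Y 1 0 1 0 0 ⇒ 0 1 1 0 1 0 0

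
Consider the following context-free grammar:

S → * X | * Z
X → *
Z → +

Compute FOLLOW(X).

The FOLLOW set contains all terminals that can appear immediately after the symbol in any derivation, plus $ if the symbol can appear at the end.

We compute FOLLOW(X) using the standard algorithm.
FOLLOW(S) starts with {$}.
FIRST(S) = {*}
FIRST(X) = {*}
FIRST(Z) = {+}
FOLLOW(S) = {$}
FOLLOW(X) = {$}
FOLLOW(Z) = {$}
Therefore, FOLLOW(X) = {$}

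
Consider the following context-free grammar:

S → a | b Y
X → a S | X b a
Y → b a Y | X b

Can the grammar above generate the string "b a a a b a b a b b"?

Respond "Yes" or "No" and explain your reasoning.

No - no valid derivation exists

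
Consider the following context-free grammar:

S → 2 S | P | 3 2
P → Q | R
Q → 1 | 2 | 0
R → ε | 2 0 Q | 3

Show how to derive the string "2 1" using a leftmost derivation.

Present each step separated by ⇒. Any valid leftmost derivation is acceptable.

S ⇒ 2 S ⇒ 2 P ⇒ 2 Q ⇒ 2 1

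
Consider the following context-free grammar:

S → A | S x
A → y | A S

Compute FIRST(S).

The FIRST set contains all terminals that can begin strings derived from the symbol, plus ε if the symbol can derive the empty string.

We compute FIRST(S) using the standard algorithm.
FIRST(A) = {y}
FIRST(S) = {y}
Therefore, FIRST(S) = {y}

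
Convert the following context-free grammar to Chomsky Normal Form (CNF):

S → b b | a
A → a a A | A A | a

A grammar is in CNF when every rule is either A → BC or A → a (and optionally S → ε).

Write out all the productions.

TB → b; S → a; TA → a; A → a; S → TB TB; A → TA X0; X0 → TA A; A → A A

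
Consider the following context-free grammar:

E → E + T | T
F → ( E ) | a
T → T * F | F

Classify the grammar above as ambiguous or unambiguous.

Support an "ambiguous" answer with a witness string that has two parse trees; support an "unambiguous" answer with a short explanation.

Unambiguous - every string in the language has a unique parse tree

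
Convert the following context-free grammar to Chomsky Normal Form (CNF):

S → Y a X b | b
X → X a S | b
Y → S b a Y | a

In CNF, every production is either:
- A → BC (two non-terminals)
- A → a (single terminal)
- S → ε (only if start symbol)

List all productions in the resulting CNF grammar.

TA → a; TB → b; S → b; X → b; Y → a; S → Y X0; X0 → TA X1; X1 → X TB; X → X X2; X2 → TA S; Y → S X3; X3 → TB X4; X4 → TA Y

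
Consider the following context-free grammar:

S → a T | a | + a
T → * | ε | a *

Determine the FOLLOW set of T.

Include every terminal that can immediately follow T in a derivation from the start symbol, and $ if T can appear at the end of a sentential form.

We compute FOLLOW(T) using the standard algorithm.
FOLLOW(S) starts with {$}.
FIRST(S) = {+, a}
FIRST(T) = {*, a, ε}
FOLLOW(S) = {$}
FOLLOW(T) = {$}
Therefore, FOLLOW(T) = {$}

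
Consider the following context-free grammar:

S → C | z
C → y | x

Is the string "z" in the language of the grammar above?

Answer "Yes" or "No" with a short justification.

Yes - a valid derivation exists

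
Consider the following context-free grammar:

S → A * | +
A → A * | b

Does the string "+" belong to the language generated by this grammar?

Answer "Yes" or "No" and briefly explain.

Yes - a valid derivation exists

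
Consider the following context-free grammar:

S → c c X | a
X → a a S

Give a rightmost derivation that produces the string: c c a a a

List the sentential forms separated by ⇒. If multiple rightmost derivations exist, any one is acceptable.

S ⇒ c c X ⇒ c c a a S ⇒ c c a a a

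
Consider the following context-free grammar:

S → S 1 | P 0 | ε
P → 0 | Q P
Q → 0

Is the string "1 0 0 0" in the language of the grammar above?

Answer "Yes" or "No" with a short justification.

No - no valid derivation exists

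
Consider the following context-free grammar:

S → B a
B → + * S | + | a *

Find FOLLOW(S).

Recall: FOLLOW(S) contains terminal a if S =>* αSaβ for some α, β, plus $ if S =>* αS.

We compute FOLLOW(S) using the standard algorithm.
FOLLOW(S) starts with {$}.
FIRST(B) = {+, a}
FIRST(S) = {+, a}
FOLLOW(B) = {a}
FOLLOW(S) = {$, a}
Therefore, FOLLOW(S) = {$, a}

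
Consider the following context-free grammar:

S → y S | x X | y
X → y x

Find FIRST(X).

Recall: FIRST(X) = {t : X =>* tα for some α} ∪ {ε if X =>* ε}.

We compute FIRST(X) using the standard algorithm.
FIRST(S) = {x, y}
FIRST(X) = {y}
Therefore, FIRST(X) = {y}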